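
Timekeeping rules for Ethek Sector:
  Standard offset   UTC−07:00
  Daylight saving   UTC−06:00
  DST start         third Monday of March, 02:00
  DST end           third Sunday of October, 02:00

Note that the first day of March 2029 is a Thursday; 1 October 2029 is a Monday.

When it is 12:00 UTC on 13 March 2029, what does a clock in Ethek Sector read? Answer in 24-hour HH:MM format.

05:00

1 March 2029 is a Thursday, so the first Monday is March 5 and the third is March 19.
1 October 2029 is a Monday, so the first Sunday is October 7 and the third is October 21.
At the standard offset (UTC−07:00), 12:00 UTC − 7h = 05:00 Ethek Sector standard time.
Daylight saving runs 19 March – 21 October; the standard-time date in Ethek Sector, 13 March 2029, is outside that window, so Ethek Sector is on standard time at UTC−07:00.
12:00 UTC − 7h = 05:00 local.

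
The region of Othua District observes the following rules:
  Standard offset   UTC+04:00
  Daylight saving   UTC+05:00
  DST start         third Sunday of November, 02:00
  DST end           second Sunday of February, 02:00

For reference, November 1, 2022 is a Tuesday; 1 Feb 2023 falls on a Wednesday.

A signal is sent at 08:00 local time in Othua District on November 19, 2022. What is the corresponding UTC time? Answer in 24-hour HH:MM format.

04:00

1 November 2022 is a Tuesday, so the first Sunday is November 6 and the third is November 20.
1 February 2023 is a Wednesday, so the first Sunday is February 5 and the second is February 12.
November 19, 2022 does not fall between 20 November 2022 and 12 February 2023, so daylight saving is not in effect and Othua District is at UTC+04:00.
08:00 local − 4h = 04:00 UTC.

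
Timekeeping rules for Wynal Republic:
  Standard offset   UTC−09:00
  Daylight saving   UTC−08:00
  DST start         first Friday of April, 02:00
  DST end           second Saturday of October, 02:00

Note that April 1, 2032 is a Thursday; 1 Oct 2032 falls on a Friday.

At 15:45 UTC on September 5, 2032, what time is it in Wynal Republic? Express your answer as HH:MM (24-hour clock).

07:45

1 April 2032 is a Thursday, so the first Friday is April 2.
1 October 2032 is a Friday, so the first Saturday is October 2 and the second is October 9.
At the standard offset (UTC−09:00), 15:45 UTC − 9h = 06:45 Wynal Republic standard time.
Daylight saving runs 2 April – 9 October; the standard-time date in Wynal Republic, September 5, 2032, is inside that window, so Wynal Republic is at UTC−08:00.
15:45 UTC − 8h = 07:45 local.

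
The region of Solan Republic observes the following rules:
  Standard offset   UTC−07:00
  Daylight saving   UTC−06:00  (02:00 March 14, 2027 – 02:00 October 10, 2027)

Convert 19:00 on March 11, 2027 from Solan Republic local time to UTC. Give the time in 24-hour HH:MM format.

Daylight saving runs 14 March – 10 October; March 11, 2027 is outside that window, so Solan Republic is on standard time at UTC−07:00.
19:00 local + 7h = 02:00 UTC (rolling into the next day, 12 March 2027).

02:00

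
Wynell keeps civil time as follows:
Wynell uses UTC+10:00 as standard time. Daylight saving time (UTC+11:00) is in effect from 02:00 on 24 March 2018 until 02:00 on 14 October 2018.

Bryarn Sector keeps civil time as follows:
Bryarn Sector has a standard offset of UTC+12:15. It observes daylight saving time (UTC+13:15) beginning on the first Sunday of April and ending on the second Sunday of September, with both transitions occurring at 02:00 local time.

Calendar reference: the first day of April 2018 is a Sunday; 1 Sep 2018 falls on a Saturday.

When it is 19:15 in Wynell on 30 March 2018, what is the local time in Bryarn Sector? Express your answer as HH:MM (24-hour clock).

Daylight saving runs 24 March – 14 October; 30 March 2018 is inside that window, so Wynell is at UTC+11:00.
19:15 Wynell − 11h = 08:15 UTC.
1 April 2018 is a Sunday, so the first Sunday is April 1.
1 September 2018 is a Saturday, so the first Sunday is September 2 and the second is September 9.
At the standard offset (UTC+12:15), 08:15 UTC + 12h15m = 20:30 Bryarn Sector standard time.
Daylight saving runs 1 April – 9 September; the standard-time date in Bryarn Sector, 30 March 2018, is outside that window, so Bryarn Sector is on standard time at UTC+12:15.
08:15 UTC + 12h15m = 20:30 Bryarn Sector.

20:30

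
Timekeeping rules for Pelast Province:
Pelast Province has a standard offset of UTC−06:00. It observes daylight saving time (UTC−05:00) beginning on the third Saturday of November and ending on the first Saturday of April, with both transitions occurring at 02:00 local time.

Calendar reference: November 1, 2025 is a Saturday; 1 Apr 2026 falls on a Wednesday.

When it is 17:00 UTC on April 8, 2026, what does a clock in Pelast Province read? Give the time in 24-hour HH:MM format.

1 November 2025 is a Saturday, so the first Saturday is November 1 and the third is November 15.
1 April 2026 is a Wednesday, so the first Saturday is April 4.
At the standard offset (UTC−06:00), 17:00 UTC − 6h = 11:00 Pelast Province standard time.
The standard-time date in Pelast Province, April 8, 2026, does not fall between 15 November 2025 and 4 April 2026, so daylight saving is not in effect and Pelast Province is at UTC−06:00.
17:00 UTC − 6h = 11:00 local.

11:00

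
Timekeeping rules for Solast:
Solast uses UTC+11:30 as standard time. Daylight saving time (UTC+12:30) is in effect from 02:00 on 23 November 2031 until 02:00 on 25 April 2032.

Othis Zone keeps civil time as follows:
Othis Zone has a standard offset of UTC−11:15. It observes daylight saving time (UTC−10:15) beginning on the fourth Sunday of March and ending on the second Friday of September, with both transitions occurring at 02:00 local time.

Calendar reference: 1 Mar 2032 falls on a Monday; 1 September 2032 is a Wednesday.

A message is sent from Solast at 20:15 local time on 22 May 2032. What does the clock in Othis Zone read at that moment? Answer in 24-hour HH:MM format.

22 May 2032 is outside the daylight-saving period (23 November 2031 – 25 April 2032), so Solast is on standard time, UTC+11:30.
20:15 Solast − 11h30m = 08:45 UTC.
1 March 2032 is a Monday, so the first Sunday is March 7 and the fourth is March 28.
1 September 2032 is a Wednesday, so the first Friday is September 3 and the second is September 10.
At the standard offset (UTC−11:15), 08:45 UTC − 11h15m = 21:30 Othis Zone standard time (rolling into the previous day, 21 May 2032).
Daylight saving runs 28 March – 10 September; the standard-time date in Othis Zone, 21 May 2032, is inside that window, so Othis Zone is at UTC−10:15.
08:45 UTC − 10h15m = 22:30 Othis Zone (rolling into the previous day, 21 May 2032).

22:30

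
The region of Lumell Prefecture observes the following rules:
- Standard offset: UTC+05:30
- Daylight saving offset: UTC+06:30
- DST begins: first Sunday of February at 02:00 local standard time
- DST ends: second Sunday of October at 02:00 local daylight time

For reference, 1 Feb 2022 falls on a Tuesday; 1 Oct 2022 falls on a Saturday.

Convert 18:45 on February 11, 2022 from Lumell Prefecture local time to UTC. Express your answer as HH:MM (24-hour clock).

12:15

1 February 2022 is a Tuesday, so the first Sunday is February 6.
1 October 2022 is a Saturday, so the first Sunday is October 2 and the second is October 9.
Daylight saving runs 6 February – 9 October; February 11, 2022 is inside that window, so Lumell Prefecture is at UTC+06:30.
18:45 local − 6h30m = 12:15 UTC.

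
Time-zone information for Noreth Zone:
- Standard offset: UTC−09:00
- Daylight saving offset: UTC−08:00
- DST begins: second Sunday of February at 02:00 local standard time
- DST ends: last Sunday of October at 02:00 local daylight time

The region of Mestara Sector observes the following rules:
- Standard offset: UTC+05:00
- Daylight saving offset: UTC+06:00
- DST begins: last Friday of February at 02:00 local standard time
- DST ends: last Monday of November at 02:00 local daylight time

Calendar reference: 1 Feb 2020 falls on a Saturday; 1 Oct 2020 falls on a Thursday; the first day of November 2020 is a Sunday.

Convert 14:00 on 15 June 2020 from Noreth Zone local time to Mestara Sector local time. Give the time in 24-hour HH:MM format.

1 February 2020 is a Saturday, so the first Sunday is February 2 and the second is February 9.
1 October 2020 is a Thursday, so Sundays fall on 4, 11, 18, 25; the last is October 25.
15 June 2020 lies within the daylight-saving period (9 February – 25 October), so Noreth Zone is on daylight time, UTC−08:00.
14:00 Noreth Zone + 8h = 22:00 UTC.
1 February 2020 is a Saturday, so Fridays fall on 7, 14, 21, 28; the last is February 28.
1 November 2020 is a Sunday, so Mondays fall on 2, 9, 16, 23, 30; the last is November 30.
At the standard offset (UTC+05:00), 22:00 UTC + 5h = 03:00 Mestara Sector standard time (rolling into the next day, 16 June 2020).
The standard-time date in Mestara Sector, 16 June 2020, falls between 28 February and 30 November, so daylight saving is in effect and Mestara Sector is at UTC+06:00.
22:00 UTC + 6h = 04:00 Mestara Sector (rolling into the next day, 16 June 2020).

04:00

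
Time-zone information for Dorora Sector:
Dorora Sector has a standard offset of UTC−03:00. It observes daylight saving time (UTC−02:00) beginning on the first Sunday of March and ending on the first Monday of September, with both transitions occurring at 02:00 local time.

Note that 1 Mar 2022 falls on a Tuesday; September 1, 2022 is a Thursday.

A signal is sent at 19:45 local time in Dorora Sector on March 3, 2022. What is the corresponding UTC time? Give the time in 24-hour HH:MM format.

1 March 2022 is a Tuesday, so the first Sunday is March 6.
1 September 2022 is a Thursday, so the first Monday is September 5.
March 3, 2022 is outside the daylight-saving period (6 March – 5 September), so Dorora Sector is on standard time, UTC−03:00.
19:45 local + 3h = 22:45 UTC.

22:45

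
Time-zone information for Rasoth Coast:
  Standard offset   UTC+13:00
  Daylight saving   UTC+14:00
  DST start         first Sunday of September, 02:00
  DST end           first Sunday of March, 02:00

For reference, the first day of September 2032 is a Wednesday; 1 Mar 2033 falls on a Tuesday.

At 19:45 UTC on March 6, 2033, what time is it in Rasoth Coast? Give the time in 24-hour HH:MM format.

1 September 2032 is a Wednesday, so the first Sunday is September 5.
1 March 2033 is a Tuesday, so the first Sunday is March 6.
At the standard offset (UTC+13:00), 19:45 UTC + 13h = 08:45 Rasoth Coast standard time (rolling into the next day, 7 March 2033).
The standard-time date in Rasoth Coast, March 7, 2033, is outside the daylight-saving period (5 September 2032 – 6 March 2033), so Rasoth Coast is on standard time, UTC+13:00.
19:45 UTC + 13h = 08:45 local (rolling into the next day, 7 March 2033).

08:45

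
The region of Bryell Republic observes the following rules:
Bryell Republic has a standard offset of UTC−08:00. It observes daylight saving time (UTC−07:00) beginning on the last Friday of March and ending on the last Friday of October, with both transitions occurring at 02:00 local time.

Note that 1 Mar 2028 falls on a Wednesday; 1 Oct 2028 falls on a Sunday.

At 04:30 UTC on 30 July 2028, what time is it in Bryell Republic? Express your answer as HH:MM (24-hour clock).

21:30

1 March 2028 is a Wednesday, so Fridays fall on 3, 10, 17, 24, 31; the last is March 31.
1 October 2028 is a Sunday, so Fridays fall on 6, 13, 20, 27; the last is October 27.
At the standard offset (UTC−08:00), 04:30 UTC − 8h = 20:30 Bryell Republic standard time (rolling into the previous day, 29 July 2028).
Daylight saving runs 31 March – 27 October; the standard-time date in Bryell Republic, 29 July 2028, is inside that window, so Bryell Republic is at UTC−07:00.
04:30 UTC − 7h = 21:30 local (rolling into the previous day, 29 July 2028).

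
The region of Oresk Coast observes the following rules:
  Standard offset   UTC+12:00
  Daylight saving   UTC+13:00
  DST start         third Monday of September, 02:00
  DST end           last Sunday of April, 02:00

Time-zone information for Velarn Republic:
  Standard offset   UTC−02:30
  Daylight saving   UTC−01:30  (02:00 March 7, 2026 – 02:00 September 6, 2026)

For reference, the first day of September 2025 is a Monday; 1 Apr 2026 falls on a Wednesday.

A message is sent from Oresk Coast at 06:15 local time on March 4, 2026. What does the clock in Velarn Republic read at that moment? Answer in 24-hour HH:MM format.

1 September 2025 is a Monday, so the first Monday is September 1 and the third is September 15.
1 April 2026 is a Wednesday, so Sundays fall on 5, 12, 19, 26; the last is April 26.
March 4, 2026 lies within the daylight-saving period (15 September 2025 – 26 April 2026), so Oresk Coast is on daylight time, UTC+13:00.
06:15 Oresk Coast − 13h = 17:15 UTC (rolling into the previous day, 3 March 2026).
At the standard offset (UTC−02:30), 17:15 UTC − 2h30m = 14:45 Velarn Republic standard time.
The standard-time date in Velarn Republic, March 3, 2026, does not fall between 7 March and 6 September, so daylight saving is not in effect and Velarn Republic is at UTC−02:30.
17:15 UTC − 2h30m = 14:45 Velarn Republic.

14:45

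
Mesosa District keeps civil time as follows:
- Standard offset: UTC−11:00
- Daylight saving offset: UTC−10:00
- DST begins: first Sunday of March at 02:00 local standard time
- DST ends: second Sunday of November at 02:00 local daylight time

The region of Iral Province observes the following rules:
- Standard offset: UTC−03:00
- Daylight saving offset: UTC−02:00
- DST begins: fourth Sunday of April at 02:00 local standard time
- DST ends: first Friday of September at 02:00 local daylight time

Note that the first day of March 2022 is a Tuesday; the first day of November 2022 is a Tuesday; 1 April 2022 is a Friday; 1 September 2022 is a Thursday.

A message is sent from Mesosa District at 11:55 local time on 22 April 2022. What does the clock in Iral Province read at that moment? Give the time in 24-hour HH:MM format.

18:55

1 March 2022 is a Tuesday, so the first Sunday is March 6.
1 November 2022 is a Tuesday, so the first Sunday is November 6 and the second is November 13.
22 April 2022 falls between 6 March and 13 November, so daylight saving is in effect and Mesosa District is at UTC−10:00.
11:55 Mesosa District + 10h = 21:55 UTC.
1 April 2022 is a Friday, so the first Sunday is April 3 and the fourth is April 24.
1 September 2022 is a Thursday, so the first Friday is September 2.
At the standard offset (UTC−03:00), 21:55 UTC − 3h = 18:55 Iral Province standard time.
Daylight saving runs 24 April – 2 September; the standard-time date in Iral Province, 22 April 2022, is outside that window, so Iral Province is on standard time at UTC−03:00.
21:55 UTC − 3h = 18:55 Iral Province.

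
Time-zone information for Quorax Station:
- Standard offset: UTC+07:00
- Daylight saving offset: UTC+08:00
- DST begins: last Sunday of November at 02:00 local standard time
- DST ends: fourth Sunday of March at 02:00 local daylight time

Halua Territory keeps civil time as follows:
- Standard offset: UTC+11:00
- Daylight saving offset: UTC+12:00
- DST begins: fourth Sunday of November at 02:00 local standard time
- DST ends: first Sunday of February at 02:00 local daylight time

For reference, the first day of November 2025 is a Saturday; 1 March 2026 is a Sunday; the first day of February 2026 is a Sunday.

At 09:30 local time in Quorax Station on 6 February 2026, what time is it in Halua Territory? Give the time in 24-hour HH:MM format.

12:30

1 November 2025 is a Saturday, so Sundays fall on 2, 9, 16, 23, 30; the last is November 30.
1 March 2026 is a Sunday, so the first Sunday is March 1 and the fourth is March 22.
6 February 2026 lies within the daylight-saving period (30 November 2025 – 22 March 2026), so Quorax Station is on daylight time, UTC+08:00.
09:30 Quorax Station − 8h = 01:30 UTC.
1 November 2025 is a Saturday, so the first Sunday is November 2 and the fourth is November 23.
1 February 2026 is a Sunday, so the first Sunday is February 1.
At the standard offset (UTC+11:00), 01:30 UTC + 11h = 12:30 Halua Territory standard time.
Daylight saving runs 23 November 2025 – 1 February 2026; the standard-time date in Halua Territory, 6 February 2026, is outside that window, so Halua Territory is on standard time at UTC+11:00.
01:30 UTC + 11h = 12:30 Halua Territory.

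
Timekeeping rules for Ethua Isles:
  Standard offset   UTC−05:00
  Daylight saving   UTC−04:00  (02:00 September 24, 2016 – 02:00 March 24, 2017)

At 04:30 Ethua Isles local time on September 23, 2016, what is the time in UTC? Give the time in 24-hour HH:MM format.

September 23, 2016 does not fall between 24 September 2016 and 24 March 2017, so daylight saving is not in effect and Ethua Isles is at UTC−05:00.
04:30 local + 5h = 09:30 UTC.

09:30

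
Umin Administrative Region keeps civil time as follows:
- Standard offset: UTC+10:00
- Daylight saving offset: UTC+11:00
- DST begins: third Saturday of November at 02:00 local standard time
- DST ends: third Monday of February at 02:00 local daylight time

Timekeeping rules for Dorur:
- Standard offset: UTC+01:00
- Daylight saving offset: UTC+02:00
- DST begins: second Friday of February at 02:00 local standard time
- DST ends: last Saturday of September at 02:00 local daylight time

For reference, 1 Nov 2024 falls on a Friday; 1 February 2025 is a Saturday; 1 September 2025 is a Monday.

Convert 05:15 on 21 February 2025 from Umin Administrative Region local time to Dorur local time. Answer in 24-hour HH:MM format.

1 November 2024 is a Friday, so the first Saturday is November 2 and the third is November 16.
1 February 2025 is a Saturday, so the first Monday is February 3 and the third is February 17.
21 February 2025 is outside the daylight-saving period (16 November 2024 – 17 February 2025), so Umin Administrative Region is on standard time, UTC+10:00.
05:15 Umin Administrative Region − 10h = 19:15 UTC (rolling into the previous day, 20 February 2025).
1 February 2025 is a Saturday, so the first Friday is February 7 and the second is February 14.
1 September 2025 is a Monday, so Saturdays fall on 6, 13, 20, 27; the last is September 27.
At the standard offset (UTC+01:00), 19:15 UTC + 1h = 20:15 Dorur standard time.
The standard-time date in Dorur, 20 February 2025, falls between 14 February and 27 September, so daylight saving is in effect and Dorur is at UTC+02:00.
19:15 UTC + 2h = 21:15 Dorur.

21:15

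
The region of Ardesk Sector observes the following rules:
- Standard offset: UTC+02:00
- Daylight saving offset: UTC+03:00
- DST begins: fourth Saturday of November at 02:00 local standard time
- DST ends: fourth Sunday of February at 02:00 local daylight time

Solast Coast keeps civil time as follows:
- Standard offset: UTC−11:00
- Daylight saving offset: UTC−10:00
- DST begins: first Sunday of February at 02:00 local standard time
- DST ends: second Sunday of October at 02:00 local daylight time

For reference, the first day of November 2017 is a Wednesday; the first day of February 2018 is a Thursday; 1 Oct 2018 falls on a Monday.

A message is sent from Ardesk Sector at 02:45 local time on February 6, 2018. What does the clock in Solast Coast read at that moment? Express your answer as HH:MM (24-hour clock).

13:45

1 November 2017 is a Wednesday, so the first Saturday is November 4 and the fourth is November 25.
1 February 2018 is a Thursday, so the first Sunday is February 4 and the fourth is February 25.
Daylight saving runs 25 November 2017 – 25 February 2018; February 6, 2018 is inside that window, so Ardesk Sector is at UTC+03:00.
02:45 Ardesk Sector − 3h = 23:45 UTC (rolling into the previous day, 5 February 2018).
1 February 2018 is a Thursday, so the first Sunday is February 4.
1 October 2018 is a Monday, so the first Sunday is October 7 and the second is October 14.
At the standard offset (UTC−11:00), 23:45 UTC − 11h = 12:45 Solast Coast standard time.
Daylight saving runs 4 February – 14 October; the standard-time date in Solast Coast, February 5, 2018, is inside that window, so Solast Coast is at UTC−10:00.
23:45 UTC − 10h = 13:45 Solast Coast.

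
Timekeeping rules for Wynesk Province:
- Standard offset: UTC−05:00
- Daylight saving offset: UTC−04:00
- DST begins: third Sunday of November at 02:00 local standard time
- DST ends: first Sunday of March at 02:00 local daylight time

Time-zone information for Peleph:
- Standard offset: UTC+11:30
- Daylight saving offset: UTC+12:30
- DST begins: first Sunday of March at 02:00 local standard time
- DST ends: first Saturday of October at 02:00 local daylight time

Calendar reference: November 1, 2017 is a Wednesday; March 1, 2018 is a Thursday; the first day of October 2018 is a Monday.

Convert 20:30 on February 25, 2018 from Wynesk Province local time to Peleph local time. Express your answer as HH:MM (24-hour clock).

1 November 2017 is a Wednesday, so the first Sunday is November 5 and the third is November 19.
1 March 2018 is a Thursday, so the first Sunday is March 4.
February 25, 2018 falls between 19 November 2017 and 4 March 2018, so daylight saving is in effect and Wynesk Province is at UTC−04:00.
20:30 Wynesk Province + 4h = 00:30 UTC (rolling into the next day, 26 February 2018).
1 March 2018 is a Thursday, so the first Sunday is March 4.
1 October 2018 is a Monday, so the first Saturday is October 6.
At the standard offset (UTC+11:30), 00:30 UTC + 11h30m = 12:00 Peleph standard time.
The standard-time date in Peleph, February 26, 2018, is outside the daylight-saving period (4 March – 6 October), so Peleph is on standard time, UTC+11:30.
00:30 UTC + 11h30m = 12:00 Peleph.

12:00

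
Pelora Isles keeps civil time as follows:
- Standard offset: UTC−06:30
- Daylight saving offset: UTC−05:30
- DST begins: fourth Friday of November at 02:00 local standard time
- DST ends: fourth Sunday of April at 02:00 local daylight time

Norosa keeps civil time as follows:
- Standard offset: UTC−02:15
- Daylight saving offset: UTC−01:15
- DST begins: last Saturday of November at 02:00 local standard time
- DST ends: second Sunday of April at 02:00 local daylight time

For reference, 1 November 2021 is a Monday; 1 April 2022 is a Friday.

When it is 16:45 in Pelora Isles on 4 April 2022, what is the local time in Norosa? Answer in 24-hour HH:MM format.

1 November 2021 is a Monday, so the first Friday is November 5 and the fourth is November 26.
1 April 2022 is a Friday, so the first Sunday is April 3 and the fourth is April 24.
4 April 2022 falls between 26 November 2021 and 24 April 2022, so daylight saving is in effect and Pelora Isles is at UTC−05:30.
16:45 Pelora Isles + 5h30m = 22:15 UTC.
1 November 2021 is a Monday, so Saturdays fall on 6, 13, 20, 27; the last is November 27.
1 April 2022 is a Friday, so the first Sunday is April 3 and the second is April 10.
At the standard offset (UTC−02:15), 22:15 UTC − 2h15m = 20:00 Norosa standard time.
The standard-time date in Norosa, 4 April 2022, falls between 27 November 2021 and 10 April 2022, so daylight saving is in effect and Norosa is at UTC−01:15.
22:15 UTC − 1h15m = 21:00 Norosa.

21:00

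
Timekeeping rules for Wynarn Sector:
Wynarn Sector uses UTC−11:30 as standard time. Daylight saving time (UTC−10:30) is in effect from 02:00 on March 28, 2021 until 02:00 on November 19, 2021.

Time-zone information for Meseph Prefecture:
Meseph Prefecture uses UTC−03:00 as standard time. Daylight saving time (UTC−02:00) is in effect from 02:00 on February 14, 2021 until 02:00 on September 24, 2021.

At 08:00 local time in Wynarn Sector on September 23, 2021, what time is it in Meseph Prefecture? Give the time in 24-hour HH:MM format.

September 23, 2021 falls between 28 March and 19 November, so daylight saving is in effect and Wynarn Sector is at UTC−10:30.
08:00 Wynarn Sector + 10h30m = 18:30 UTC.
At the standard offset (UTC−03:00), 18:30 UTC − 3h = 15:30 Meseph Prefecture standard time.
Daylight saving runs 14 February – 24 September; the standard-time date in Meseph Prefecture, September 23, 2021, is inside that window, so Meseph Prefecture is at UTC−02:00.
18:30 UTC − 2h = 16:30 Meseph Prefecture.

16:30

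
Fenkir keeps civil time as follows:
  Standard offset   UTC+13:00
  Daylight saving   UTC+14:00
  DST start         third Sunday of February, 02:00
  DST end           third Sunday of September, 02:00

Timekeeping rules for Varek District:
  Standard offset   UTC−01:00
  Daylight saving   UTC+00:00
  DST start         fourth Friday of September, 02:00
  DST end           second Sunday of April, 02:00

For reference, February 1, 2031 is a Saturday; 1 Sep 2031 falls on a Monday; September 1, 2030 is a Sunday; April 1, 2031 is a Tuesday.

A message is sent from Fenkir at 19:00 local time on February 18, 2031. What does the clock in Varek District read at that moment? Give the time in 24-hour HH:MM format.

1 February 2031 is a Saturday, so the first Sunday is February 2 and the third is February 16.
1 September 2031 is a Monday, so the first Sunday is September 7 and the third is September 21.
Daylight saving runs 16 February – 21 September; February 18, 2031 is inside that window, so Fenkir is at UTC+14:00.
19:00 Fenkir − 14h = 05:00 UTC.
1 September 2030 is a Sunday, so the first Friday is September 6 and the fourth is September 27.
1 April 2031 is a Tuesday, so the first Sunday is April 6 and the second is April 13.
At the standard offset (UTC−01:00), 05:00 UTC − 1h = 04:00 Varek District standard time.
Daylight saving runs 27 September 2030 – 13 April 2031; the standard-time date in Varek District, February 18, 2031, is inside that window, so Varek District is at UTC+00:00.
05:00 UTC + 0h = 05:00 Varek District.

05:00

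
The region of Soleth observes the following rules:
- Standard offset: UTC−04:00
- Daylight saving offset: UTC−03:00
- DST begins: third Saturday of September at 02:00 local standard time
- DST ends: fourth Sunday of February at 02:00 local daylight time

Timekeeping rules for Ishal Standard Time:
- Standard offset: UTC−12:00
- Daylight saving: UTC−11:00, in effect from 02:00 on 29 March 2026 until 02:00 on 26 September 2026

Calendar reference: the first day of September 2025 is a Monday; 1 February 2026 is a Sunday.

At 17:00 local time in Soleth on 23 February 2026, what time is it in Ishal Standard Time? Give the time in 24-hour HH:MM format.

1 September 2025 is a Monday, so the first Saturday is September 6 and the third is September 20.
1 February 2026 is a Sunday, so the first Sunday is February 1 and the fourth is February 22.
23 February 2026 does not fall between 20 September 2025 and 22 February 2026, so daylight saving is not in effect and Soleth is at UTC−04:00.
17:00 Soleth + 4h = 21:00 UTC.
At the standard offset (UTC−12:00), 21:00 UTC − 12h = 09:00 Ishal Standard Time standard time.
Daylight saving runs 29 March – 26 September; the standard-time date in Ishal Standard Time, 23 February 2026, is outside that window, so Ishal Standard Time is on standard time at UTC−12:00.
21:00 UTC − 12h = 09:00 Ishal Standard Time.

09:00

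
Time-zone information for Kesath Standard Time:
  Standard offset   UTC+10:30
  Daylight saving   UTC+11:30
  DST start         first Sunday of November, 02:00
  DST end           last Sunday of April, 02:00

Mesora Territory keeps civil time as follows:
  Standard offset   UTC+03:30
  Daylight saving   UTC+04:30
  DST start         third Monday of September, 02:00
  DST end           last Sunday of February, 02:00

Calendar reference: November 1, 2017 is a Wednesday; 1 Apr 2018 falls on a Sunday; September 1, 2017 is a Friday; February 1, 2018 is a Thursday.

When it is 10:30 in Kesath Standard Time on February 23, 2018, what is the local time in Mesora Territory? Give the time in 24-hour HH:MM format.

03:30

1 November 2017 is a Wednesday, so the first Sunday is November 5.
1 April 2018 is a Sunday, so Sundays fall on 1, 8, 15, 22, 29; the last is April 29.
February 23, 2018 falls between 5 November 2017 and 29 April 2018, so daylight saving is in effect and Kesath Standard Time is at UTC+11:30.
10:30 Kesath Standard Time − 11h30m = 23:00 UTC (rolling into the previous day, 22 February 2018).
1 September 2017 is a Friday, so the first Monday is September 4 and the third is September 18.
1 February 2018 is a Thursday, so Sundays fall on 4, 11, 18, 25; the last is February 25.
At the standard offset (UTC+03:30), 23:00 UTC + 3h30m = 02:30 Mesora Territory standard time (rolling into the next day, 23 February 2018).
The standard-time date in Mesora Territory, February 23, 2018, lies within the daylight-saving period (18 September 2017 – 25 February 2018), so Mesora Territory is on daylight time, UTC+04:30.
23:00 UTC + 4h30m = 03:30 Mesora Territory (rolling into the next day, 23 February 2018).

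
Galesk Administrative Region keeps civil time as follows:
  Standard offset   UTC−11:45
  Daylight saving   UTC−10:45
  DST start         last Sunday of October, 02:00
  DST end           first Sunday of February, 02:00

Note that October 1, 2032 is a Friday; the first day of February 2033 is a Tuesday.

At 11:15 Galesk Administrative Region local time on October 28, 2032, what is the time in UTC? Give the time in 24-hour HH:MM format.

23:00

1 October 2032 is a Friday, so Sundays fall on 3, 10, 17, 24, 31; the last is October 31.
1 February 2033 is a Tuesday, so the first Sunday is February 6.
Daylight saving runs 31 October 2032 – 6 February 2033; October 28, 2032 is outside that window, so Galesk Administrative Region is on standard time at UTC−11:45.
11:15 local + 11h45m = 23:00 UTC.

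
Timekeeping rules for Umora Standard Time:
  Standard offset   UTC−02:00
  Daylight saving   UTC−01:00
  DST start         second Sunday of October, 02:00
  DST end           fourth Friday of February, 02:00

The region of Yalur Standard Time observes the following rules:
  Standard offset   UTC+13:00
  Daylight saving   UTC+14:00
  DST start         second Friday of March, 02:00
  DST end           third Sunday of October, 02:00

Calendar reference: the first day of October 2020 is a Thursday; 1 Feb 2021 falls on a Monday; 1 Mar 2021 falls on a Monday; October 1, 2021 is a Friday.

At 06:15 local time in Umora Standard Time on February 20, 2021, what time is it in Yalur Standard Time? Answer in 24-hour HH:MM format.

1 October 2020 is a Thursday, so the first Sunday is October 4 and the second is October 11.
1 February 2021 is a Monday, so the first Friday is February 5 and the fourth is February 26.
Daylight saving runs 11 October 2020 – 26 February 2021; February 20, 2021 is inside that window, so Umora Standard Time is at UTC−01:00.
06:15 Umora Standard Time + 1h = 07:15 UTC.
1 March 2021 is a Monday, so the first Friday is March 5 and the second is March 12.
1 October 2021 is a Friday, so the first Sunday is October 3 and the third is October 17.
At the standard offset (UTC+13:00), 07:15 UTC + 13h = 20:15 Yalur Standard Time standard time.
The standard-time date in Yalur Standard Time, February 20, 2021, is outside the daylight-saving period (12 March – 17 October), so Yalur Standard Time is on standard time, UTC+13:00.
07:15 UTC + 13h = 20:15 Yalur Standard Time.

20:15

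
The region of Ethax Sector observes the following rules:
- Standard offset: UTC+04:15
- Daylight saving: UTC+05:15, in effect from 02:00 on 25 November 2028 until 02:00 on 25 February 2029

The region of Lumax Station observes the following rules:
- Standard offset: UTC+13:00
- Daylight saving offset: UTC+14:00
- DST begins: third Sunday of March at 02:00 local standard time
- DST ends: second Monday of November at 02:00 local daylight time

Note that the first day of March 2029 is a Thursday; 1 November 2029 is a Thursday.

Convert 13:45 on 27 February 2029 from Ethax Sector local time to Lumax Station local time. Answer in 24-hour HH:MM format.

27 February 2029 does not fall between 25 November 2028 and 25 February 2029, so daylight saving is not in effect and Ethax Sector is at UTC+04:15.
13:45 Ethax Sector − 4h15m = 09:30 UTC.
1 March 2029 is a Thursday, so the first Sunday is March 4 and the third is March 18.
1 November 2029 is a Thursday, so the first Monday is November 5 and the second is November 12.
At the standard offset (UTC+13:00), 09:30 UTC + 13h = 22:30 Lumax Station standard time.
The standard-time date in Lumax Station, 27 February 2029, does not fall between 18 March and 12 November, so daylight saving is not in effect and Lumax Station is at UTC+13:00.
09:30 UTC + 13h = 22:30 Lumax Station.

22:30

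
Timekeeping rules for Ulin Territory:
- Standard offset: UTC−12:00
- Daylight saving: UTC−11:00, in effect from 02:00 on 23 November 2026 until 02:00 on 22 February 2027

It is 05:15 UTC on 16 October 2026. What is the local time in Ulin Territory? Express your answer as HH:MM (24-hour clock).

17:15

At the standard offset (UTC−12:00), 05:15 UTC − 12h = 17:15 Ulin Territory standard time (rolling into the previous day, 15 October 2026).
The standard-time date in Ulin Territory, 15 October 2026, is outside the daylight-saving period (23 November 2026 – 22 February 2027), so Ulin Territory is on standard time, UTC−12:00.
05:15 UTC − 12h = 17:15 local (rolling into the previous day, 15 October 2026).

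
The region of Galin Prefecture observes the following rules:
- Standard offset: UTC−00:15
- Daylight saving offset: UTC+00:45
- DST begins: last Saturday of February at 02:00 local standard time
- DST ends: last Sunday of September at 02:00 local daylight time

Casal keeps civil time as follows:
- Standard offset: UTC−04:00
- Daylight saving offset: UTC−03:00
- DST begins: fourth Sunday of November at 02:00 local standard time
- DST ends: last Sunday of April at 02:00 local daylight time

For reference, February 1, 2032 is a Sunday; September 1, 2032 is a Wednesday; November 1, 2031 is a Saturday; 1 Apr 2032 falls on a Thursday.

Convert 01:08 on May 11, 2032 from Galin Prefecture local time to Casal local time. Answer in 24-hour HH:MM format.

20:23

1 February 2032 is a Sunday, so Saturdays fall on 7, 14, 21, 28; the last is February 28.
1 September 2032 is a Wednesday, so Sundays fall on 5, 12, 19, 26; the last is September 26.
Daylight saving runs 28 February – 26 September; May 11, 2032 is inside that window, so Galin Prefecture is at UTC+00:45.
01:08 Galin Prefecture − 0h45m = 00:23 UTC.
1 November 2031 is a Saturday, so the first Sunday is November 2 and the fourth is November 23.
1 April 2032 is a Thursday, so Sundays fall on 4, 11, 18, 25; the last is April 25.
At the standard offset (UTC−04:00), 00:23 UTC − 4h = 20:23 Casal standard time (rolling into the previous day, 10 May 2032).
Daylight saving runs 23 November 2031 – 25 April 2032; the standard-time date in Casal, May 10, 2032, is outside that window, so Casal is on standard time at UTC−04:00.
00:23 UTC − 4h = 20:23 Casal (rolling into the previous day, 10 May 2032).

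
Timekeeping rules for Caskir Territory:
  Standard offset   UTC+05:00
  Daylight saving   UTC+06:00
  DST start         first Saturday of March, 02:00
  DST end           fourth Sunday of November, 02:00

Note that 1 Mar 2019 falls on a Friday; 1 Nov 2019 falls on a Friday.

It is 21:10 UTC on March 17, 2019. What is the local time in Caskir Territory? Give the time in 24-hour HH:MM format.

03:10

1 March 2019 is a Friday, so the first Saturday is March 2.
1 November 2019 is a Friday, so the first Sunday is November 3 and the fourth is November 24.
At the standard offset (UTC+05:00), 21:10 UTC + 5h = 02:10 Caskir Territory standard time (rolling into the next day, 18 March 2019).
The standard-time date in Caskir Territory, March 18, 2019, lies within the daylight-saving period (2 March – 24 November), so Caskir Territory is on daylight time, UTC+06:00.
21:10 UTC + 6h = 03:10 local (rolling into the next day, 18 March 2019).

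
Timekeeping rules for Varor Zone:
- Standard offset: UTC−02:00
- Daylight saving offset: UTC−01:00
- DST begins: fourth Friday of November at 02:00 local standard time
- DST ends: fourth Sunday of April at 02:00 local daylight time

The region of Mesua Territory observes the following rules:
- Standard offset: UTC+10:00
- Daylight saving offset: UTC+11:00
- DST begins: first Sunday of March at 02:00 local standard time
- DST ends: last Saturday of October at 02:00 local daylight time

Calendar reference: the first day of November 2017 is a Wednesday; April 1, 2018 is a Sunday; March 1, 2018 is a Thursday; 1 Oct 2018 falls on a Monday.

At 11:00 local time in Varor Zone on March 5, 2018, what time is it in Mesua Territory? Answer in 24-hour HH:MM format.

1 November 2017 is a Wednesday, so the first Friday is November 3 and the fourth is November 24.
1 April 2018 is a Sunday, so the first Sunday is April 1 and the fourth is April 22.
Daylight saving runs 24 November 2017 – 22 April 2018; March 5, 2018 is inside that window, so Varor Zone is at UTC−01:00.
11:00 Varor Zone + 1h = 12:00 UTC.
1 March 2018 is a Thursday, so the first Sunday is March 4.
1 October 2018 is a Monday, so Saturdays fall on 6, 13, 20, 27; the last is October 27.
At the standard offset (UTC+10:00), 12:00 UTC + 10h = 22:00 Mesua Territory standard time.
The standard-time date in Mesua Territory, March 5, 2018, falls between 4 March and 27 October, so daylight saving is in effect and Mesua Territory is at UTC+11:00.
12:00 UTC + 11h = 23:00 Mesua Territory.

23:00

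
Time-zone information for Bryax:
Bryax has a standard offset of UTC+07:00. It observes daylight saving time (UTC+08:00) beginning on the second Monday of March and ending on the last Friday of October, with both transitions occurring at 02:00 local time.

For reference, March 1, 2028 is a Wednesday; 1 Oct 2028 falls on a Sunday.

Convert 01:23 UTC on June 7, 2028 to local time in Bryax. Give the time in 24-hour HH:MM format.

1 March 2028 is a Wednesday, so the first Monday is March 6 and the second is March 13.
1 October 2028 is a Sunday, so Fridays fall on 6, 13, 20, 27; the last is October 27.
At the standard offset (UTC+07:00), 01:23 UTC + 7h = 08:23 Bryax standard time.
The standard-time date in Bryax, June 7, 2028, falls between 13 March and 27 October, so daylight saving is in effect and Bryax is at UTC+08:00.
01:23 UTC + 8h = 09:23 local.

09:23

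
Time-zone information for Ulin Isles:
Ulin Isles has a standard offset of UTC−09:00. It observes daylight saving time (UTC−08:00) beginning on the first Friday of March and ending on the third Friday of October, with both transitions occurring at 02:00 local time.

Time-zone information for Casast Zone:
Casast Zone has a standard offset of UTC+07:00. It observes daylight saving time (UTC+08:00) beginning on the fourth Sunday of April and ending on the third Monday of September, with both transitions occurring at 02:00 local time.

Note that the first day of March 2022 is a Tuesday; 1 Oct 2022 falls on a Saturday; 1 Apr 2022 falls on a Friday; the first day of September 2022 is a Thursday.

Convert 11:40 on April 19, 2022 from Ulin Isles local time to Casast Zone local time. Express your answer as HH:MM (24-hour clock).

1 March 2022 is a Tuesday, so the first Friday is March 4.
1 October 2022 is a Saturday, so the first Friday is October 7 and the third is October 21.
April 19, 2022 lies within the daylight-saving period (4 March – 21 October), so Ulin Isles is on daylight time, UTC−08:00.
11:40 Ulin Isles + 8h = 19:40 UTC.
1 April 2022 is a Friday, so the first Sunday is April 3 and the fourth is April 24.
1 September 2022 is a Thursday, so the first Monday is September 5 and the third is September 19.
At the standard offset (UTC+07:00), 19:40 UTC + 7h = 02:40 Casast Zone standard time (rolling into the next day, 20 April 2022).
The standard-time date in Casast Zone, April 20, 2022, is outside the daylight-saving period (24 April – 19 September), so Casast Zone is on standard time, UTC+07:00.
19:40 UTC + 7h = 02:40 Casast Zone (rolling into the next day, 20 April 2022).

02:40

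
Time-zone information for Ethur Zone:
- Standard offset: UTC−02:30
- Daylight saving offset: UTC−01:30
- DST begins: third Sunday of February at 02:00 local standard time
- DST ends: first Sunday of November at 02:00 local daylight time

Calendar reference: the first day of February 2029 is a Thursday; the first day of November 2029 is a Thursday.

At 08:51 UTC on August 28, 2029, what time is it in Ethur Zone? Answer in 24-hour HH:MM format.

07:21

1 February 2029 is a Thursday, so the first Sunday is February 4 and the third is February 18.
1 November 2029 is a Thursday, so the first Sunday is November 4.
At the standard offset (UTC−02:30), 08:51 UTC − 2h30m = 06:21 Ethur Zone standard time.
The standard-time date in Ethur Zone, August 28, 2029, falls between 18 February and 4 November, so daylight saving is in effect and Ethur Zone is at UTC−01:30.
08:51 UTC − 1h30m = 07:21 local.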